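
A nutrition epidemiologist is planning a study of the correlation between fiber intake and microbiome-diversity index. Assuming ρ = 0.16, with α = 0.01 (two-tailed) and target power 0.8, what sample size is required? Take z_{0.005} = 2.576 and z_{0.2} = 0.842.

n = 452

Fisher's z: C = ½·ln((1+r)/(1−r)) = ½·ln(1.3810) = 0.1614.
n = ((z_{α/2} + z_β)/C)² + 3.
(2.576 + 0.842) / 0.1614 = 3.418 / 0.1614 = 21.177.
n = 21.177² + 3 = 448.47 + 3 = 451.5.
Round up.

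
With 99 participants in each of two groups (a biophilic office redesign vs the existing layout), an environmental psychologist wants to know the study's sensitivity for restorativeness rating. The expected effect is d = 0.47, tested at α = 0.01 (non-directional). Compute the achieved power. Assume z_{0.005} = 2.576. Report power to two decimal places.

For two equal groups, power = Φ(d·√(n/2) − z_{α/2}).
d·√(n/2) = 0.47 × √(99/2) = 0.47 × 7.036 = 3.307.
z_β = 3.307 − 2.576 = 0.731.
Power = Φ(0.731) = 0.768.

power ≈ 0.77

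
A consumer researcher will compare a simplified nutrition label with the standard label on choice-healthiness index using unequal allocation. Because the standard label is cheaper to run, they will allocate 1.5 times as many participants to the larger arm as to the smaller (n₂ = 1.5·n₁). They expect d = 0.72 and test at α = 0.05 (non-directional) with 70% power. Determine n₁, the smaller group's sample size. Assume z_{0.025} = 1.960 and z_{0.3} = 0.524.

n₁ = 20

With allocation ratio k = n₂/n₁ = 1.5, Var(x̄₁−x̄₂) = σ²(1/n₁ + 1/(k·n₁)) = σ²·(k+1)/(k·n₁).
So n₁ = (1 + 1/k)·((z_{α/2} + z_β)/d)² = 1.667 × (2.484/0.72)².
n₁ = 1.667 × 11.90 = 19.8.
Round up: n₁ = 20, giving n₂ = 1.5 × 20 = 30.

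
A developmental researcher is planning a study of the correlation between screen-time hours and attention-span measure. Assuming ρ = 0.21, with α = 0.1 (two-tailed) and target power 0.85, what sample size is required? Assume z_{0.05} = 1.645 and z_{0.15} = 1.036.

Fisher's z: C = ½·ln((1+r)/(1−r)) = ½·ln(1.5316) = 0.2132.
n = ((z_{α/2} + z_β)/C)² + 3.
(1.645 + 1.036) / 0.2132 = 2.681 / 0.2132 = 12.575.
n = 12.575² + 3 = 158.13 + 3 = 161.1.
Round up.

n = 162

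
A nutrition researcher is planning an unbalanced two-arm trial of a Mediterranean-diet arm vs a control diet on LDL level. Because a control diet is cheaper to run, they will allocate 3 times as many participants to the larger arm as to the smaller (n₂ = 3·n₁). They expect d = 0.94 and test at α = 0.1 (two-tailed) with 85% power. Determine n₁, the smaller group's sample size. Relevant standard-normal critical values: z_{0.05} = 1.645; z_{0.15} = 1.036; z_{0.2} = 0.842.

n₁ = 11

With allocation ratio k = n₂/n₁ = 3, Var(x̄₁−x̄₂) = σ²(1/n₁ + 1/(k·n₁)) = σ²·(k+1)/(k·n₁).
So n₁ = (1 + 1/k)·((z_{α/2} + z_β)/d)² = 1.333 × (2.681/0.94)².
n₁ = 1.333 × 8.13 = 10.8.
Round up: n₁ = 11, giving n₂ = 3 × 11 = 33.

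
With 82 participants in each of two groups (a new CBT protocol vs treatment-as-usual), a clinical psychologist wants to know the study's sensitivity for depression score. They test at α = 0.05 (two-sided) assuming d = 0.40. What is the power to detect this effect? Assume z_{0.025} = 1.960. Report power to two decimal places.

For two equal groups, power = Φ(d·√(n/2) − z_{α/2}).
d·√(n/2) = 0.40 × √(82/2) = 0.40 × 6.403 = 2.561.
z_β = 2.561 − 1.960 = 0.601.
Power = Φ(0.601) = 0.726.

power ≈ 0.73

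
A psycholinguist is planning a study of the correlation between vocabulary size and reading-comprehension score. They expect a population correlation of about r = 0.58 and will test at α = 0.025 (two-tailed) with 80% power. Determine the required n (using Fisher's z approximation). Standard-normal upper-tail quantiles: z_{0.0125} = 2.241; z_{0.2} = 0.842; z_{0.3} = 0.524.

Fisher's z: C = ½·ln((1+r)/(1−r)) = ½·ln(3.7619) = 0.6625.
n = ((z_{α/2} + z_β)/C)² + 3.
(2.241 + 0.842) / 0.6625 = 3.083 / 0.6625 = 4.654.
n = 4.654² + 3 = 21.66 + 3 = 24.7.
Round up.

n = 25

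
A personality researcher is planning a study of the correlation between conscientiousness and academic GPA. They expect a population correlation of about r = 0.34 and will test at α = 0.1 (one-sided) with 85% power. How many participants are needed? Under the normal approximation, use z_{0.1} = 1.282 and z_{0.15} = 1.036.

Fisher's z: C = ½·ln((1+r)/(1−r)) = ½·ln(2.0303) = 0.3541.
n = ((z_{α} + z_β)/C)² + 3.
(1.282 + 1.036) / 0.3541 = 2.318 / 0.3541 = 6.546.
n = 6.546² + 3 = 42.85 + 3 = 45.9.
Round up.

n = 46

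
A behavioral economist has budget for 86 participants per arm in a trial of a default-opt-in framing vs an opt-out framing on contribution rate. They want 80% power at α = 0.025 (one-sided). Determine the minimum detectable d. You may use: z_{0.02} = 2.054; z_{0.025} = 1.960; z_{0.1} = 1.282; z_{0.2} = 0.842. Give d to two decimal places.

d_min ≈ 0.43

For two independent groups of n = 86 each: d_min = (z_{α} + z_β)·√(2/n).
z-sum = 1.960 + 0.842 = 2.802.
d_min = 2.802 × √(2/86) = 2.802 × 0.1525 = 0.427.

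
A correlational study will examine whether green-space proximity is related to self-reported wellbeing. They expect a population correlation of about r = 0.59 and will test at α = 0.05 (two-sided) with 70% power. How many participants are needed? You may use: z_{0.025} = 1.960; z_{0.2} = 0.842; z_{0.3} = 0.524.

Fisher's z: C = ½·ln((1+r)/(1−r)) = ½·ln(3.8780) = 0.6777.
n = ((z_{α/2} + z_β)/C)² + 3.
(1.960 + 0.524) / 0.6777 = 2.484 / 0.6777 = 3.665.
n = 3.665² + 3 = 13.43 + 3 = 16.4.
Round up.

n = 17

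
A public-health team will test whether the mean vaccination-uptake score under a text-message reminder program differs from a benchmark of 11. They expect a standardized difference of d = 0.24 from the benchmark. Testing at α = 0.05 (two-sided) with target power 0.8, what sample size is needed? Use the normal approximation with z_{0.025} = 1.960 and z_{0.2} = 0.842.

For a one-sample test: n = ((z_{α/2} + z_β) / d)².
z_{α/2} + z_β = 1.960 + 0.842 = 2.802.
n = (2.802 / 0.24)² = 11.675² = 136.31.
Round up.

n = 137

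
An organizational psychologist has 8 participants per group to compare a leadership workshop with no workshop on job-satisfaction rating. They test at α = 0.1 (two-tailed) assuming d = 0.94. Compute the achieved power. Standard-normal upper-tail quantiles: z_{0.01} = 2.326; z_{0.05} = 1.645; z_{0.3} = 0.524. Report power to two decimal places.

power ≈ 0.59

For two equal groups, power = Φ(d·√(n/2) − z_{α/2}).
d·√(n/2) = 0.94 × √(8/2) = 0.94 × 2.000 = 1.880.
z_β = 1.880 − 1.645 = 0.235.
Power = Φ(0.235) = 0.593.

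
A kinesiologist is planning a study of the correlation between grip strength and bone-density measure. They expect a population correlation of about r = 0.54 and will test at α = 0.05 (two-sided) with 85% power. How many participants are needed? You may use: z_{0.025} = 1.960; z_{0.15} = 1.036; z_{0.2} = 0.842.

n = 28

Fisher's z: C = ½·ln((1+r)/(1−r)) = ½·ln(3.3478) = 0.6042.
n = ((z_{α/2} + z_β)/C)² + 3.
(1.960 + 1.036) / 0.6042 = 2.996 / 0.6042 = 4.959.
n = 4.959² + 3 = 24.59 + 3 = 27.6.
Round up.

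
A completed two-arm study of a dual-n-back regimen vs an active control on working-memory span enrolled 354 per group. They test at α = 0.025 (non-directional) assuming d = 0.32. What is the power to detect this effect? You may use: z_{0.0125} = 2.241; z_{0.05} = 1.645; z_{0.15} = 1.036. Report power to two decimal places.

power ≈ 0.98

For two equal groups, power = Φ(d·√(n/2) − z_{α/2}).
d·√(n/2) = 0.32 × √(354/2) = 0.32 × 13.304 = 4.257.
z_β = 4.257 − 2.241 = 2.016.
Power = Φ(2.016) = 0.978.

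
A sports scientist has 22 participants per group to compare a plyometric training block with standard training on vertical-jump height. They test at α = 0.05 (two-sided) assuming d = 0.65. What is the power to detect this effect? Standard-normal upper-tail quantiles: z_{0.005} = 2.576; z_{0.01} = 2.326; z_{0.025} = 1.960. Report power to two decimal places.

power ≈ 0.58

For two equal groups, power = Φ(d·√(n/2) − z_{α/2}).
d·√(n/2) = 0.65 × √(22/2) = 0.65 × 3.317 = 2.156.
z_β = 2.156 − 1.960 = 0.196.
Power = Φ(0.196) = 0.578.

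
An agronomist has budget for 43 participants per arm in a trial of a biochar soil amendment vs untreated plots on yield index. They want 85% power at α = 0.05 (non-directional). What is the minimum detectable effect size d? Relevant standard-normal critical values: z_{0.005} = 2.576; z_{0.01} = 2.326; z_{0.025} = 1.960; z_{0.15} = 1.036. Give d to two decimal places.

For two independent groups of n = 43 each: d_min = (z_{α/2} + z_β)·√(2/n).
z-sum = 1.960 + 1.036 = 2.996.
d_min = 2.996 × √(2/43) = 2.996 × 0.2157 = 0.646.

d_min ≈ 0.65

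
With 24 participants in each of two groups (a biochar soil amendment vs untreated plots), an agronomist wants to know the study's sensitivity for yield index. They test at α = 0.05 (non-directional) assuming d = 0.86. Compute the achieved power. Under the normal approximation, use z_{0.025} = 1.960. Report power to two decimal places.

For two equal groups, power = Φ(d·√(n/2) − z_{α/2}).
d·√(n/2) = 0.86 × √(24/2) = 0.86 × 3.464 = 2.979.
z_β = 2.979 − 1.960 = 1.019.
Power = Φ(1.019) = 0.846.

power ≈ 0.85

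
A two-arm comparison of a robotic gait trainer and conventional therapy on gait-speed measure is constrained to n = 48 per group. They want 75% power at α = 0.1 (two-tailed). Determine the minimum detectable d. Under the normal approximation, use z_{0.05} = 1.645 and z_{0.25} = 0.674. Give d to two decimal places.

For two independent groups of n = 48 each: d_min = (z_{α/2} + z_β)·√(2/n).
z-sum = 1.645 + 0.674 = 2.319.
d_min = 2.319 × √(2/48) = 2.319 × 0.2041 = 0.473.

d_min ≈ 0.47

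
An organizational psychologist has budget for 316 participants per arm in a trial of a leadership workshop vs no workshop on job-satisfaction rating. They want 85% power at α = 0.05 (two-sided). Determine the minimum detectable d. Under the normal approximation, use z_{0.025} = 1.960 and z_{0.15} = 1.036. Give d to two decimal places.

d_min ≈ 0.24

For two independent groups of n = 316 each: d_min = (z_{α/2} + z_β)·√(2/n).
z-sum = 1.960 + 1.036 = 2.996.
d_min = 2.996 × √(2/316) = 2.996 × 0.0796 = 0.238.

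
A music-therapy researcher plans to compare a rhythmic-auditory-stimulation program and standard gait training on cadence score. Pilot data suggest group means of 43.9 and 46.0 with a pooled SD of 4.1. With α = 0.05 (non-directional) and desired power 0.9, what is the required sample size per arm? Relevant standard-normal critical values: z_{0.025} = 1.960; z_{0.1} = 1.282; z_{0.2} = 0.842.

Cohen's d = |M₁ − M₂| / SD_pooled = |43.9 − 46.0| / 4.1 = 2.1 / 4.1 = 0.512.
For two independent groups with equal n: n = 2·((z_{α/2} + z_β) / d)².
z_{α/2} + z_β = 1.960 + 1.282 = 3.242.
n = 2 × (3.242 / 0.512)² = 2 × 6.332² = 2 × 40.09 = 80.2.
Round up to the next whole participant.

n = 81 per group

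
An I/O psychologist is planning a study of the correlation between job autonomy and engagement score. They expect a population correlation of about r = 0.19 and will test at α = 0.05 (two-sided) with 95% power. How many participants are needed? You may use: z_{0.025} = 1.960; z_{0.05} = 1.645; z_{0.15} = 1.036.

Fisher's z: C = ½·ln((1+r)/(1−r)) = ½·ln(1.4691) = 0.1923.
n = ((z_{α/2} + z_β)/C)² + 3.
(1.960 + 1.645) / 0.1923 = 3.605 / 0.1923 = 18.747.
n = 18.747² + 3 = 351.44 + 3 = 354.4.
Round up.

n = 355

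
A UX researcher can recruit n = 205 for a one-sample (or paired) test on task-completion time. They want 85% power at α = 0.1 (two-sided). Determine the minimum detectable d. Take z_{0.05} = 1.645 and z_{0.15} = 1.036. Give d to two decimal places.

d_min ≈ 0.19

For a single sample (or paired design) of n = 205: d_min = (z_{α/2} + z_β)/√n.
z-sum = 1.645 + 1.036 = 2.681.
d_min = 2.681 / √205 = 2.681 / 14.318 = 0.187.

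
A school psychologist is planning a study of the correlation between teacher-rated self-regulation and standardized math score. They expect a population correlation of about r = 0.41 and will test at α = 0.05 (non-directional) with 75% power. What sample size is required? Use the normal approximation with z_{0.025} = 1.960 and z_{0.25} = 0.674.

n = 40

Fisher's z: C = ½·ln((1+r)/(1−r)) = ½·ln(2.3898) = 0.4356.
n = ((z_{α/2} + z_β)/C)² + 3.
(1.960 + 0.674) / 0.4356 = 2.634 / 0.4356 = 6.047.
n = 6.047² + 3 = 36.56 + 3 = 39.6.
Round up.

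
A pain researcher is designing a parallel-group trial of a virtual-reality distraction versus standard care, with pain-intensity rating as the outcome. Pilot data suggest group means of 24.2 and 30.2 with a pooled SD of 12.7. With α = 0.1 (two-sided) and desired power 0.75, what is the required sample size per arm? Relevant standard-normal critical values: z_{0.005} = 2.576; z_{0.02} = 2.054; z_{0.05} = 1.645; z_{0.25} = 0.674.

Cohen's d = |M₁ − M₂| / SD_pooled = |24.2 − 30.2| / 12.7 = 6.0 / 12.7 = 0.472.
For two independent groups with equal n: n = 2·((z_{α/2} + z_β) / d)².
z_{α/2} + z_β = 1.645 + 0.674 = 2.319.
n = 2 × (2.319 / 0.472)² = 2 × 4.913² = 2 × 24.14 = 48.3.
Round up to the next whole participant.

n = 49 per group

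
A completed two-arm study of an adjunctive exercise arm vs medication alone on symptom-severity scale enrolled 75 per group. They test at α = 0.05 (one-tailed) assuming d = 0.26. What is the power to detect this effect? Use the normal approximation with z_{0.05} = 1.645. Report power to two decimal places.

For two equal groups, power = Φ(d·√(n/2) − z_{α}).
d·√(n/2) = 0.26 × √(75/2) = 0.26 × 6.124 = 1.592.
z_β = 1.592 − 1.645 = -0.053.
Power = Φ(-0.053) = 0.479.

power ≈ 0.48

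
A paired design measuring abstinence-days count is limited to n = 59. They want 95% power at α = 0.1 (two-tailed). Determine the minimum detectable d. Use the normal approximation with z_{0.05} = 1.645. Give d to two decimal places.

d_min ≈ 0.43

For a single sample (or paired design) of n = 59: d_min = (z_{α/2} + z_β)/√n.
z-sum = 1.645 + 1.645 = 3.290.
d_min = 3.290 / √59 = 3.290 / 7.681 = 0.428.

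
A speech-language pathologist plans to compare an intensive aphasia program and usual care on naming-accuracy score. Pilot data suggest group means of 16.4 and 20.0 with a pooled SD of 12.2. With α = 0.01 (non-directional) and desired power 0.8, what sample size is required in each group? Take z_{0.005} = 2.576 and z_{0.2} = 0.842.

Cohen's d = |M₁ − M₂| / SD_pooled = |16.4 − 20.0| / 12.2 = 3.6 / 12.2 = 0.295.
For two independent groups with equal n: n = 2·((z_{α/2} + z_β) / d)².
z_{α/2} + z_β = 2.576 + 0.842 = 3.418.
n = 2 × (3.418 / 0.295)² = 2 × 11.586² = 2 × 134.25 = 268.5.
Round up to the next whole participant.

n = 269 per group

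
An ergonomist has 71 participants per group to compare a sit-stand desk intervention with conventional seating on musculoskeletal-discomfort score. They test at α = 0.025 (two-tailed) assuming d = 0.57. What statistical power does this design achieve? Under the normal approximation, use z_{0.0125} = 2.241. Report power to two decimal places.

For two equal groups, power = Φ(d·√(n/2) − z_{α/2}).
d·√(n/2) = 0.57 × √(71/2) = 0.57 × 5.958 = 3.396.
z_β = 3.396 − 2.241 = 1.155.
Power = Φ(1.155) = 0.876.

power ≈ 0.88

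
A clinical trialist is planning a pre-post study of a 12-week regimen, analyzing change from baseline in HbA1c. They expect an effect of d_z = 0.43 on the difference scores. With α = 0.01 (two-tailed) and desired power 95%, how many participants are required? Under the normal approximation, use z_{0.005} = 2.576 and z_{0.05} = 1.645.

For a paired (one-sample on differences) test: n = ((z_{α/2} + z_β) / d)².
z_{α/2} + z_β = 2.576 + 1.645 = 4.221.
n = (4.221 / 0.43)² = 9.816² = 96.36.
Round up.

n = 97 pairs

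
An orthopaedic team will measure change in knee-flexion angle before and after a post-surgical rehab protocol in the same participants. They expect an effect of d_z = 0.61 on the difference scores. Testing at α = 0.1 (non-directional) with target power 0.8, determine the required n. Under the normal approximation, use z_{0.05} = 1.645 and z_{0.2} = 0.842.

n = 17 pairs

For a paired (one-sample on differences) test: n = ((z_{α/2} + z_β) / d)².
z_{α/2} + z_β = 1.645 + 0.842 = 2.487.
n = (2.487 / 0.61)² = 4.077² = 16.62.
Round up.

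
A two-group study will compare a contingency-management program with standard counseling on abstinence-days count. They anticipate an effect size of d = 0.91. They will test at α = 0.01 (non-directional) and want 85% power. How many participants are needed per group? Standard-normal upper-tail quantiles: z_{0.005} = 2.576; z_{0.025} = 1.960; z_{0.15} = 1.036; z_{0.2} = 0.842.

n = 32 per group

For two independent groups with equal n: n = 2·((z_{α/2} + z_β) / d)².
z_{α/2} + z_β = 2.576 + 1.036 = 3.612.
n = 2 × (3.612 / 0.91)² = 2 × 3.969² = 2 × 15.75 = 31.5.
Round up to the next whole participant.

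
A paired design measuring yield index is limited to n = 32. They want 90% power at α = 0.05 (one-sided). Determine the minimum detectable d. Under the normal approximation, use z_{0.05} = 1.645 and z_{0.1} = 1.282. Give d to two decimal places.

d_min ≈ 0.52

For a single sample (or paired design) of n = 32: d_min = (z_{α} + z_β)/√n.
z-sum = 1.645 + 1.282 = 2.927.
d_min = 2.927 / √32 = 2.927 / 5.657 = 0.517.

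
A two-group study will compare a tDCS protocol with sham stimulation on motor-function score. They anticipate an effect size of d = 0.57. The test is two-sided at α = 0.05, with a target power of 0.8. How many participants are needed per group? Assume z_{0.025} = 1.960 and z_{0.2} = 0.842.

For two independent groups with equal n: n = 2·((z_{α/2} + z_β) / d)².
z_{α/2} + z_β = 1.960 + 0.842 = 2.802.
n = 2 × (2.802 / 0.57)² = 2 × 4.916² = 2 × 24.16 = 48.3.
Round up to the next whole participant.

n = 49 per group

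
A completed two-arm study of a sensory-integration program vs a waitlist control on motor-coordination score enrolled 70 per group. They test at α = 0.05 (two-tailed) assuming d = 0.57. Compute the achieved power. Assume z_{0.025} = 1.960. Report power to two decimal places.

power ≈ 0.92

For two equal groups, power = Φ(d·√(n/2) − z_{α/2}).
d·√(n/2) = 0.57 × √(70/2) = 0.57 × 5.916 = 3.372.
z_β = 3.372 − 1.960 = 1.412.
Power = Φ(1.412) = 0.921.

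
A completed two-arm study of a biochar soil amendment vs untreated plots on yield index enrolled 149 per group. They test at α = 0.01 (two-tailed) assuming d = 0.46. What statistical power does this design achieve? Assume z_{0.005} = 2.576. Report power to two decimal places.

power ≈ 0.92

For two equal groups, power = Φ(d·√(n/2) − z_{α/2}).
d·√(n/2) = 0.46 × √(149/2) = 0.46 × 8.631 = 3.970.
z_β = 3.970 − 2.576 = 1.394.
Power = Φ(1.394) = 0.918.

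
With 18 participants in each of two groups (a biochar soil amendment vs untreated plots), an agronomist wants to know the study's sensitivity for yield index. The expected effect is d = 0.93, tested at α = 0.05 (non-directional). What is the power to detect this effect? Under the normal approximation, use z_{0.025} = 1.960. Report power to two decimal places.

For two equal groups, power = Φ(d·√(n/2) − z_{α/2}).
d·√(n/2) = 0.93 × √(18/2) = 0.93 × 3.000 = 2.790.
z_β = 2.790 − 1.960 = 0.830.
Power = Φ(0.830) = 0.797.

power ≈ 0.80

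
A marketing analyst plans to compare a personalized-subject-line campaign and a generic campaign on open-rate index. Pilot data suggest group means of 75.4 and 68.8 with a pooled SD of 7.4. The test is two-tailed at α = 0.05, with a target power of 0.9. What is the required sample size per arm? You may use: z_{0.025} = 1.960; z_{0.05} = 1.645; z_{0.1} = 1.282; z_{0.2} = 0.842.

n = 27 per group

Cohen's d = |M₁ − M₂| / SD_pooled = |75.4 − 68.8| / 7.4 = 6.6 / 7.4 = 0.892.
For two independent groups with equal n: n = 2·((z_{α/2} + z_β) / d)².
z_{α/2} + z_β = 1.960 + 1.282 = 3.242.
n = 2 × (3.242 / 0.892)² = 2 × 3.635² = 2 × 13.21 = 26.4.
Round up to the next whole participant.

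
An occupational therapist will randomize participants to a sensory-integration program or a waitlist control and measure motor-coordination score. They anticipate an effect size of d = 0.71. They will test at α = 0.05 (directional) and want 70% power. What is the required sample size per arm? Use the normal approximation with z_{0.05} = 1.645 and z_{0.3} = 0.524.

n = 19 per group

For two independent groups with equal n: n = 2·((z_{α} + z_β) / d)².
z_{α} + z_β = 1.645 + 0.524 = 2.169.
n = 2 × (2.169 / 0.71)² = 2 × 3.055² = 2 × 9.33 = 18.7.
Round up to the next whole participant.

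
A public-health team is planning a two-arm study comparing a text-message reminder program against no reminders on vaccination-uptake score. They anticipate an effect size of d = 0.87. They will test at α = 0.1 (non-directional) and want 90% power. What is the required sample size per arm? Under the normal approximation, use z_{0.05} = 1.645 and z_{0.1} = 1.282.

For two independent groups with equal n: n = 2·((z_{α/2} + z_β) / d)².
z_{α/2} + z_β = 1.645 + 1.282 = 2.927.
n = 2 × (2.927 / 0.87)² = 2 × 3.364² = 2 × 11.32 = 22.6.
Round up to the next whole participant.

n = 23 per group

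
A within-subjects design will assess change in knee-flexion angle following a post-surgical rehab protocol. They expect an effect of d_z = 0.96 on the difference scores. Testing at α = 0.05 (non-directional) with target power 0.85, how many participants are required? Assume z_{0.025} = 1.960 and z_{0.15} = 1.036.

n = 10 pairs

For a paired (one-sample on differences) test: n = ((z_{α/2} + z_β) / d)².
z_{α/2} + z_β = 1.960 + 1.036 = 2.996.
n = (2.996 / 0.96)² = 3.121² = 9.74.
Round up.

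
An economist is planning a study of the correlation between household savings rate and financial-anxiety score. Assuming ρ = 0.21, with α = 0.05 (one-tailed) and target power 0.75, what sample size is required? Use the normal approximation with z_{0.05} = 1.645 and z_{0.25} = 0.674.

n = 122

Fisher's z: C = ½·ln((1+r)/(1−r)) = ½·ln(1.5316) = 0.2132.
n = ((z_{α} + z_β)/C)² + 3.
(1.645 + 0.674) / 0.2132 = 2.319 / 0.2132 = 10.877.
n = 10.877² + 3 = 118.31 + 3 = 121.3.
Round up.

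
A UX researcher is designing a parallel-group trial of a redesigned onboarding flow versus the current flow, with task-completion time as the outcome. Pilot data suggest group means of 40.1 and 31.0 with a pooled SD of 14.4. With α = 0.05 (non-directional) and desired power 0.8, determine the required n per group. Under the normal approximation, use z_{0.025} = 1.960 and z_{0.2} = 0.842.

n = 40 per group

Cohen's d = |M₁ − M₂| / SD_pooled = |40.1 − 31.0| / 14.4 = 9.1 / 14.4 = 0.632.
For two independent groups with equal n: n = 2·((z_{α/2} + z_β) / d)².
z_{α/2} + z_β = 1.960 + 0.842 = 2.802.
n = 2 × (2.802 / 0.632)² = 2 × 4.434² = 2 × 19.66 = 39.3.
Round up to the next whole participant.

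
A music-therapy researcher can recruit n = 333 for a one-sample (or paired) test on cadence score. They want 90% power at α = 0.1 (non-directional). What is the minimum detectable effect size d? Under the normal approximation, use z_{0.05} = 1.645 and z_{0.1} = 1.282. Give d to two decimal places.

For a single sample (or paired design) of n = 333: d_min = (z_{α/2} + z_β)/√n.
z-sum = 1.645 + 1.282 = 2.927.
d_min = 2.927 / √333 = 2.927 / 18.248 = 0.160.

d_min ≈ 0.16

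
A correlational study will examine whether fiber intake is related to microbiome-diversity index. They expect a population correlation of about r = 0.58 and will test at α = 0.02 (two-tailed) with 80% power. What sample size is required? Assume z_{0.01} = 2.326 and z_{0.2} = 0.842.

Fisher's z: C = ½·ln((1+r)/(1−r)) = ½·ln(3.7619) = 0.6625.
n = ((z_{α/2} + z_β)/C)² + 3.
(2.326 + 0.842) / 0.6625 = 3.168 / 0.6625 = 4.782.
n = 4.782² + 3 = 22.87 + 3 = 25.9.
Round up.

n = 26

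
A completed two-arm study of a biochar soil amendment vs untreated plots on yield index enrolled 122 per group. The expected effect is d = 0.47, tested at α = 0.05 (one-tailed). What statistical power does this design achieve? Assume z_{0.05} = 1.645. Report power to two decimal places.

power ≈ 0.98

For two equal groups, power = Φ(d·√(n/2) − z_{α}).
d·√(n/2) = 0.47 × √(122/2) = 0.47 × 7.810 = 3.671.
z_β = 3.671 − 1.645 = 2.026.
Power = Φ(2.026) = 0.979.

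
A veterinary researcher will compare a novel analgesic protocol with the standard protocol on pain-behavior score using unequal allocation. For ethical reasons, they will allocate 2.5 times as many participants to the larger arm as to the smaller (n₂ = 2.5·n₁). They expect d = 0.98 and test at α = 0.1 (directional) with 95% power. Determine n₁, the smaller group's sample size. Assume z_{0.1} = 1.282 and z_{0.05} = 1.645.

With allocation ratio k = n₂/n₁ = 2.5, Var(x̄₁−x̄₂) = σ²(1/n₁ + 1/(k·n₁)) = σ²·(k+1)/(k·n₁).
So n₁ = (1 + 1/k)·((z_{α} + z_β)/d)² = 1.400 × (2.927/0.98)².
n₁ = 1.400 × 8.92 = 12.5.
Round up: n₁ = 13, giving n₂ = ⌈2.5 × 13⌉ = ⌈32.5⌉ = 33.

n₁ = 13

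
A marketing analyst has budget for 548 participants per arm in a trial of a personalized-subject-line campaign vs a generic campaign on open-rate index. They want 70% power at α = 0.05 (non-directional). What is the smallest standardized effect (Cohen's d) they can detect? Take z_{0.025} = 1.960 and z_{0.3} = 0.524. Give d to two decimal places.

d_min ≈ 0.15

For two independent groups of n = 548 each: d_min = (z_{α/2} + z_β)·√(2/n).
z-sum = 1.960 + 0.524 = 2.484.
d_min = 2.484 × √(2/548) = 2.484 × 0.0604 = 0.150.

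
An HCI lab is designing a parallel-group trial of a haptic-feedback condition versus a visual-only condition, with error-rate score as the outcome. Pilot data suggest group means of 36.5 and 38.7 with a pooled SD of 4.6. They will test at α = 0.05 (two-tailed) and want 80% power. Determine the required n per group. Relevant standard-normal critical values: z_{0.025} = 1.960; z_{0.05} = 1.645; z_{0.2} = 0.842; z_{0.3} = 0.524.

n = 69 per group

Cohen's d = |M₁ − M₂| / SD_pooled = |36.5 − 38.7| / 4.6 = 2.2 / 4.6 = 0.478.
For two independent groups with equal n: n = 2·((z_{α/2} + z_β) / d)².
z_{α/2} + z_β = 1.960 + 0.842 = 2.802.
n = 2 × (2.802 / 0.478)² = 2 × 5.862² = 2 × 34.36 = 68.7.
Round up to the next whole participant.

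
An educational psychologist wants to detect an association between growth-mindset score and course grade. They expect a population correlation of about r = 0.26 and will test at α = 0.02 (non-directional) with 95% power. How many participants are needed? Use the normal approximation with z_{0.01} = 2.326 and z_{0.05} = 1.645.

n = 226

Fisher's z: C = ½·ln((1+r)/(1−r)) = ½·ln(1.7027) = 0.2661.
n = ((z_{α/2} + z_β)/C)² + 3.
(2.326 + 1.645) / 0.2661 = 3.971 / 0.2661 = 14.923.
n = 14.923² + 3 = 222.69 + 3 = 225.7.
Round up.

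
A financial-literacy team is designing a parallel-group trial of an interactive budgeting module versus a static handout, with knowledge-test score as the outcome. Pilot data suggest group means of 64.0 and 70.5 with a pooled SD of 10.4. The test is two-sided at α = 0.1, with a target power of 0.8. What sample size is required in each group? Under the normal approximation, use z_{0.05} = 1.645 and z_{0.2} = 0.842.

n = 32 per group

Cohen's d = |M₁ − M₂| / SD_pooled = |64.0 − 70.5| / 10.4 = 6.5 / 10.4 = 0.625.
For two independent groups with equal n: n = 2·((z_{α/2} + z_β) / d)².
z_{α/2} + z_β = 1.645 + 0.842 = 2.487.
n = 2 × (2.487 / 0.625)² = 2 × 3.979² = 2 × 15.83 = 31.7.
Round up to the next whole participant.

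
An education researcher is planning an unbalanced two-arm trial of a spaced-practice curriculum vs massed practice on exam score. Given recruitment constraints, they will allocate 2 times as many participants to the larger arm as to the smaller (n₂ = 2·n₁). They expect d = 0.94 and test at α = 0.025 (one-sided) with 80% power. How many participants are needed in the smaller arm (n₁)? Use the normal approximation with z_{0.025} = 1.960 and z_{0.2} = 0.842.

n₁ = 14

With allocation ratio k = n₂/n₁ = 2, Var(x̄₁−x̄₂) = σ²(1/n₁ + 1/(k·n₁)) = σ²·(k+1)/(k·n₁).
So n₁ = (1 + 1/k)·((z_{α} + z_β)/d)² = 1.500 × (2.802/0.94)².
n₁ = 1.500 × 8.89 = 13.3.
Round up: n₁ = 14, giving n₂ = 2 × 14 = 28.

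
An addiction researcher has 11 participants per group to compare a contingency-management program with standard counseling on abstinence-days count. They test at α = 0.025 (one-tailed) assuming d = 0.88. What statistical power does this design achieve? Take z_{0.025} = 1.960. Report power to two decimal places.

For two equal groups, power = Φ(d·√(n/2) − z_{α}).
d·√(n/2) = 0.88 × √(11/2) = 0.88 × 2.345 = 2.064.
z_β = 2.064 − 1.960 = 0.104.
Power = Φ(0.104) = 0.541.

power ≈ 0.54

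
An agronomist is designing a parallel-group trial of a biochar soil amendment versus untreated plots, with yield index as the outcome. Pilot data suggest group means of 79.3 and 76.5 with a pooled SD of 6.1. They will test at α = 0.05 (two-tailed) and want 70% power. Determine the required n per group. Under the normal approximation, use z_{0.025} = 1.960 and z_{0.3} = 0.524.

n = 59 per group

Cohen's d = |M₁ − M₂| / SD_pooled = |79.3 − 76.5| / 6.1 = 2.8 / 6.1 = 0.459.
For two independent groups with equal n: n = 2·((z_{α/2} + z_β) / d)².
z_{α/2} + z_β = 1.960 + 0.524 = 2.484.
n = 2 × (2.484 / 0.459)² = 2 × 5.412² = 2 × 29.29 = 58.6.
Round up to the next whole participant.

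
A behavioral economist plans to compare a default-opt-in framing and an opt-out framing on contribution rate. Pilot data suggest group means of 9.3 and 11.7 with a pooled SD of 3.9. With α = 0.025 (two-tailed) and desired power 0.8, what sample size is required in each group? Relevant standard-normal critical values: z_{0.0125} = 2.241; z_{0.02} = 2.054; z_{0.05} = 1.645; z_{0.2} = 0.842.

n = 51 per group

Cohen's d = |M₁ − M₂| / SD_pooled = |9.3 − 11.7| / 3.9 = 2.4 / 3.9 = 0.615.
For two independent groups with equal n: n = 2·((z_{α/2} + z_β) / d)².
z_{α/2} + z_β = 2.241 + 0.842 = 3.083.
n = 2 × (3.083 / 0.615)² = 2 × 5.013² = 2 × 25.13 = 50.3.
Round up to the next whole participant.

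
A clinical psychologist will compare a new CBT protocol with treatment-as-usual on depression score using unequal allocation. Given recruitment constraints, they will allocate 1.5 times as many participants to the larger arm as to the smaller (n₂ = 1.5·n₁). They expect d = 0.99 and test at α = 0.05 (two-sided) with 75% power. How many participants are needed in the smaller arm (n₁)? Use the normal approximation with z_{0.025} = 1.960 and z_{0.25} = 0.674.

n₁ = 12

With allocation ratio k = n₂/n₁ = 1.5, Var(x̄₁−x̄₂) = σ²(1/n₁ + 1/(k·n₁)) = σ²·(k+1)/(k·n₁).
So n₁ = (1 + 1/k)·((z_{α/2} + z_β)/d)² = 1.667 × (2.634/0.99)².
n₁ = 1.667 × 7.08 = 11.8.
Round up: n₁ = 12, giving n₂ = 1.5 × 12 = 18.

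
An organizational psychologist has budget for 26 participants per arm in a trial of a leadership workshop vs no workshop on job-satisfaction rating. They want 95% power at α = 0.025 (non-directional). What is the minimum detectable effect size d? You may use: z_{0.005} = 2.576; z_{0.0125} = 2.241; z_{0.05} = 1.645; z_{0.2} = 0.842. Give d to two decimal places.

d_min ≈ 1.08

For two independent groups of n = 26 each: d_min = (z_{α/2} + z_β)·√(2/n).
z-sum = 2.241 + 1.645 = 3.886.
d_min = 3.886 × √(2/26) = 3.886 × 0.2774 = 1.078.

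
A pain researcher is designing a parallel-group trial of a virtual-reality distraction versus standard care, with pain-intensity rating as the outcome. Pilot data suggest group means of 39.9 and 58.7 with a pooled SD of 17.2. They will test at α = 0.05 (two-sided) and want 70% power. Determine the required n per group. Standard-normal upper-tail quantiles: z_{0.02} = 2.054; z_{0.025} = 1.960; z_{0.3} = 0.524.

Cohen's d = |M₁ − M₂| / SD_pooled = |39.9 − 58.7| / 17.2 = 18.8 / 17.2 = 1.093.
For two independent groups with equal n: n = 2·((z_{α/2} + z_β) / d)².
z_{α/2} + z_β = 1.960 + 0.524 = 2.484.
n = 2 × (2.484 / 1.093)² = 2 × 2.273² = 2 × 5.16 = 10.3.
Round up to the next whole participant.

n = 11 per group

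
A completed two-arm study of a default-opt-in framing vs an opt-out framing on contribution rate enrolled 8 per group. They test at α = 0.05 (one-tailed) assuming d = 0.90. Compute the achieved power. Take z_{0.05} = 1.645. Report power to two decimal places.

For two equal groups, power = Φ(d·√(n/2) − z_{α}).
d·√(n/2) = 0.90 × √(8/2) = 0.90 × 2.000 = 1.800.
z_β = 1.800 − 1.645 = 0.155.
Power = Φ(0.155) = 0.562.

power ≈ 0.56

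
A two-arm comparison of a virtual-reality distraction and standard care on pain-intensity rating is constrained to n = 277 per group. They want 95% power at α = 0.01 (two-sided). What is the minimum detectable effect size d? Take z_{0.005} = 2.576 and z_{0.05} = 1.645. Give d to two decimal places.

d_min ≈ 0.36

For two independent groups of n = 277 each: d_min = (z_{α/2} + z_β)·√(2/n).
z-sum = 2.576 + 1.645 = 4.221.
d_min = 4.221 × √(2/277) = 4.221 × 0.0850 = 0.359.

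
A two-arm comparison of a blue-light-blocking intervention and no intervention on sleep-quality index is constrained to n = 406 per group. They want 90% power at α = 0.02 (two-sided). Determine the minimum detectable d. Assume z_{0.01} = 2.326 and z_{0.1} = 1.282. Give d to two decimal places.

d_min ≈ 0.25

For two independent groups of n = 406 each: d_min = (z_{α/2} + z_β)·√(2/n).
z-sum = 2.326 + 1.282 = 3.608.
d_min = 3.608 × √(2/406) = 3.608 × 0.0702 = 0.253.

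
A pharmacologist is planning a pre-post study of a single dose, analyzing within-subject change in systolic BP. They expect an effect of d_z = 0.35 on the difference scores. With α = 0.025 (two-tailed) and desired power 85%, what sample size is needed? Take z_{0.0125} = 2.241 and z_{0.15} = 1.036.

For a paired (one-sample on differences) test: n = ((z_{α/2} + z_β) / d)².
z_{α/2} + z_β = 2.241 + 1.036 = 3.277.
n = (3.277 / 0.35)² = 9.363² = 87.66.
Round up.

n = 88 pairs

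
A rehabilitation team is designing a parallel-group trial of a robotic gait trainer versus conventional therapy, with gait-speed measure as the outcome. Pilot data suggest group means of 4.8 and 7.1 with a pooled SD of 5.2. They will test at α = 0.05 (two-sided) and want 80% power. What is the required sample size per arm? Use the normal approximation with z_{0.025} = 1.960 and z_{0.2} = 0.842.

n = 81 per group

Cohen's d = |M₁ − M₂| / SD_pooled = |4.8 − 7.1| / 5.2 = 2.3 / 5.2 = 0.442.
For two independent groups with equal n: n = 2·((z_{α/2} + z_β) / d)².
z_{α/2} + z_β = 1.960 + 0.842 = 2.802.
n = 2 × (2.802 / 0.442)² = 2 × 6.339² = 2 × 40.19 = 80.4.
Round up to the next whole participant.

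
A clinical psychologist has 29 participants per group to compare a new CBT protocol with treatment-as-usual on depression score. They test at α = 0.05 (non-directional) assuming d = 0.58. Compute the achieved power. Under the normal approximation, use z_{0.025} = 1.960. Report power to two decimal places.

For two equal groups, power = Φ(d·√(n/2) − z_{α/2}).
d·√(n/2) = 0.58 × √(29/2) = 0.58 × 3.808 = 2.209.
z_β = 2.209 − 1.960 = 0.249.
Power = Φ(0.249) = 0.598.

power ≈ 0.60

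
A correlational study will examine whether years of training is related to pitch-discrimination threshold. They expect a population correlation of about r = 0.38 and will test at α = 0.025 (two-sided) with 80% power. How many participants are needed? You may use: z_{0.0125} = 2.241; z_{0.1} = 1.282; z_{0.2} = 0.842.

n = 63

Fisher's z: C = ½·ln((1+r)/(1−r)) = ½·ln(2.2258) = 0.4001.
n = ((z_{α/2} + z_β)/C)² + 3.
(2.241 + 0.842) / 0.4001 = 3.083 / 0.4001 = 7.706.
n = 7.706² + 3 = 59.38 + 3 = 62.4.
Round up.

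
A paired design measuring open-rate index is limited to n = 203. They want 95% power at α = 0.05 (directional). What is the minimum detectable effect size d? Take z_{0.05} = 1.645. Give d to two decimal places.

d_min ≈ 0.23

For a single sample (or paired design) of n = 203: d_min = (z_{α} + z_β)/√n.
z-sum = 1.645 + 1.645 = 3.290.
d_min = 3.290 / √203 = 3.290 / 14.248 = 0.231.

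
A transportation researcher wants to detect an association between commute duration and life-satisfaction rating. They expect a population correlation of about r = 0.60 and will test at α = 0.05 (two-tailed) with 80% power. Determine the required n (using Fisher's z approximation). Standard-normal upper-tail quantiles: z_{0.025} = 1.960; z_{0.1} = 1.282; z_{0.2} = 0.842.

Fisher's z: C = ½·ln((1+r)/(1−r)) = ½·ln(4.0000) = 0.6931.
n = ((z_{α/2} + z_β)/C)² + 3.
(1.960 + 0.842) / 0.6931 = 2.802 / 0.6931 = 4.043.
n = 4.043² + 3 = 16.34 + 3 = 19.3.
Round up.

n = 20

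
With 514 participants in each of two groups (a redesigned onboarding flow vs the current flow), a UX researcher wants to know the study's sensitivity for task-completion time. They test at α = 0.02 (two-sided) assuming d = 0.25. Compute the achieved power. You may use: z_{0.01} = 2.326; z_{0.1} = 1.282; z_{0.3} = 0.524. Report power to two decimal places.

For two equal groups, power = Φ(d·√(n/2) − z_{α/2}).
d·√(n/2) = 0.25 × √(514/2) = 0.25 × 16.031 = 4.008.
z_β = 4.008 − 2.326 = 1.682.
Power = Φ(1.682) = 0.954.

power ≈ 0.95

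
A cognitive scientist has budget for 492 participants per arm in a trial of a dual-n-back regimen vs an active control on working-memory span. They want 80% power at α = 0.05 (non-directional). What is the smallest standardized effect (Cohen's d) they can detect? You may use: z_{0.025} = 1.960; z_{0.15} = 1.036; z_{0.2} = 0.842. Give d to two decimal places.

d_min ≈ 0.18

For two independent groups of n = 492 each: d_min = (z_{α/2} + z_β)·√(2/n).
z-sum = 1.960 + 0.842 = 2.802.
d_min = 2.802 × √(2/492) = 2.802 × 0.0638 = 0.179.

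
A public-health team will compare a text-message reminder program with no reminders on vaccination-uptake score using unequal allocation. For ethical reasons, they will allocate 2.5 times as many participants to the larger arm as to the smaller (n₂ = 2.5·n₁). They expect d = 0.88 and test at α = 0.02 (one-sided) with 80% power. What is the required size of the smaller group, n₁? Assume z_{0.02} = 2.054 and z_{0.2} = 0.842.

With allocation ratio k = n₂/n₁ = 2.5, Var(x̄₁−x̄₂) = σ²(1/n₁ + 1/(k·n₁)) = σ²·(k+1)/(k·n₁).
So n₁ = (1 + 1/k)·((z_{α} + z_β)/d)² = 1.400 × (2.896/0.88)².
n₁ = 1.400 × 10.83 = 15.2.
Round up: n₁ = 16, giving n₂ = 2.5 × 16 = 40.

n₁ = 16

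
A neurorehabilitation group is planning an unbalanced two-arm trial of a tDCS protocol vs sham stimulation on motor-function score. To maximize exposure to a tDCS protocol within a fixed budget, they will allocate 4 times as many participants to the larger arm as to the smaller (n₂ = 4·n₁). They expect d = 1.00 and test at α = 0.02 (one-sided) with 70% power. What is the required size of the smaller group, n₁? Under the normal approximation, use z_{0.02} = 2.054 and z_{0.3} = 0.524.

n₁ = 9

With allocation ratio k = n₂/n₁ = 4, Var(x̄₁−x̄₂) = σ²(1/n₁ + 1/(k·n₁)) = σ²·(k+1)/(k·n₁).
So n₁ = (1 + 1/k)·((z_{α} + z_β)/d)² = 1.250 × (2.578/1.00)².
n₁ = 1.250 × 6.65 = 8.3.
Round up: n₁ = 9, giving n₂ = 4 × 9 = 36.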